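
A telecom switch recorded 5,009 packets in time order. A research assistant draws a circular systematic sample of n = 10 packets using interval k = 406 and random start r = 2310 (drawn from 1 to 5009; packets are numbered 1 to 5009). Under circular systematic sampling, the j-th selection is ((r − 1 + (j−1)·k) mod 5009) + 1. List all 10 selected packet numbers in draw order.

Selection 1: 2310
Selection 2: 2310 + 406 = 2716
Selection 3: 2716 + 406 = 3122
Selection 4: 3122 + 406 = 3528
Selection 5: 3528 + 406 = 3934
Selection 6: 3934 + 406 = 4340
Selection 7: 4340 + 406 = 4746
Selection 8: 4746 + 406 = 5152 → 5152 − 5009 = 143
Selection 9: 143 + 406 = 549
Selection 10: 549 + 406 = 955

2310, 2716, 3122, 3528, 3934, 4340, 4746, 143, 549, 955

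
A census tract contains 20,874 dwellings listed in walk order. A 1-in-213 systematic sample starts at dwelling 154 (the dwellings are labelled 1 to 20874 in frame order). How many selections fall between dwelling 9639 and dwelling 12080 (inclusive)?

11

k = 213
First selection ≥ 9639: 154 + ⌈(9639−154)/213⌉·213 = 154 + 45×213 = 9739
Last selection ≤ 12080: 154 + ⌊(12080−154)/213⌋·213 = 154 + 55×213 = 11869
Count = 55 − 45 + 1 = 11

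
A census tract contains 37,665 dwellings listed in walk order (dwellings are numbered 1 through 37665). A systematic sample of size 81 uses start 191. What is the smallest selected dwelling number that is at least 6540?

k = 37665/81 = 465
Steps past start: ⌈(6540 − 191)/465⌉ = ⌈6349/465⌉ = 14
Selected dwelling: 191 + 14×465 = 6701

6701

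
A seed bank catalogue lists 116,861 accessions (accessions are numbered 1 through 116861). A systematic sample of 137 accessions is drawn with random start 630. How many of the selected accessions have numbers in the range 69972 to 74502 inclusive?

5

k = 116861/137 = 853
First selection ≥ 69972: 630 + ⌈(69972−630)/853⌉·853 = 630 + 82×853 = 70576
Last selection ≤ 74502: 630 + ⌊(74502−630)/853⌋·853 = 630 + 86×853 = 73988
Count = 86 − 82 + 1 = 5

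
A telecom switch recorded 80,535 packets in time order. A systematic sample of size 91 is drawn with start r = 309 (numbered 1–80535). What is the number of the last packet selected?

79959

k = 80535/91 = 885
91st selection = r + (91−1)·k = 309 + 90×885 = 309 + 79650 = 79959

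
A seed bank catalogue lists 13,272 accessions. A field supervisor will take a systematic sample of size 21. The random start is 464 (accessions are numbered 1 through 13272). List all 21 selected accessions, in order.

k = N/n = 13272/21 = 632
accession 1: 464
accession 2: 464 + 632 = 1096
accession 3: 1096 + 632 = 1728
accession 4: 1728 + 632 = 2360
accession 5: 2360 + 632 = 2992
accession 6: 2992 + 632 = 3624
accession 7: 3624 + 632 = 4256
accession 8: 4256 + 632 = 4888
accession 9: 4888 + 632 = 5520
accession 10: 5520 + 632 = 6152
accession 11: 6152 + 632 = 6784
accession 12: 6784 + 632 = 7416
accession 13: 7416 + 632 = 8048
accession 14: 8048 + 632 = 8680
accession 15: 8680 + 632 = 9312
accession 16: 9312 + 632 = 9944
accession 17: 9944 + 632 = 10576
accession 18: 10576 + 632 = 11208
accession 19: 11208 + 632 = 11840
accession 20: 11840 + 632 = 12472
accession 21: 12472 + 632 = 13104

464, 1096, 1728, 2360, 2992, 3624, 4256, 4888, 5520, 6152, 6784, 7416, 8048, 8680, 9312, 9944, 10576, 11208, 11840, 12472, 13104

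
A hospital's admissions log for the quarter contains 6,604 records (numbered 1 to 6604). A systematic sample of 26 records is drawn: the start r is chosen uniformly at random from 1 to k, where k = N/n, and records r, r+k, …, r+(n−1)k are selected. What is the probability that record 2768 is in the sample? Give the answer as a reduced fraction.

1/254

k = 6604/26 = 254.
Record 2768 is selected iff r ≡ 2768 (mod 254); exactly one such r in {1,…,254}.
Inclusion probability = 1/254.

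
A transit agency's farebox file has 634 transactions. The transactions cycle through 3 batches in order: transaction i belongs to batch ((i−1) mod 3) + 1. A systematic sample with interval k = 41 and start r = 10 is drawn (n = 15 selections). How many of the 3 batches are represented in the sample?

Consecutive selections differ by k = 41, so their batch numbers differ by 41 mod 3 = 2.
gcd(41, 3) = 1, so the sample visits 3/1 = 3 distinct residues mod 3.
Start 10 is batch 1; the batches hit are 1, 2, 3.

3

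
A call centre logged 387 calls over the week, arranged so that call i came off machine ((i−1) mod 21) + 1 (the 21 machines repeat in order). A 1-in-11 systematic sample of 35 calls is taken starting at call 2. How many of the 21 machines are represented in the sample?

Consecutive selections differ by k = 11, so their machine numbers differ by 11 mod 21 = 11.
gcd(11, 21) = 1, so the sample visits 21/1 = 21 distinct residues mod 21.
Start 2 is machine 2; the machines hit are 1, 2, 3, 4, 5, 6, 7, 8, 9, 10, 11, 12, 13, 14, 15, 16, 17, 18, 19, 20, 21.

21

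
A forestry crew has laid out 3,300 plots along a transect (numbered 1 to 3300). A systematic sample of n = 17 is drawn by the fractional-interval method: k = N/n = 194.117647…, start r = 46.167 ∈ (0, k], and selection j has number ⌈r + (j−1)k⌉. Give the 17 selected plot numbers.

47, 241, 435, 629, 823, 1017, 1211, 1405, 1600, 1794, 1988, 2182, 2376, 2570, 2764, 2958, 3153

j=1: r + 0k = 46.167 → ⌈·⌉ = 47
j=2: r + 1k = 240.284647… → ⌈·⌉ = 241
j=3: r + 2k = 434.402294… → ⌈·⌉ = 435
j=4: r + 3k = 628.519941… → ⌈·⌉ = 629
j=5: r + 4k = 822.637588… → ⌈·⌉ = 823
j=6: r + 5k = 1016.755235… → ⌈·⌉ = 1017
j=7: r + 6k = 1210.872882… → ⌈·⌉ = 1211
j=8: r + 7k = 1404.990529… → ⌈·⌉ = 1405
j=9: r + 8k = 1599.108176… → ⌈·⌉ = 1600
j=10: r + 9k = 1793.225823… → ⌈·⌉ = 1794
j=11: r + 10k = 1987.343470… → ⌈·⌉ = 1988
j=12: r + 11k = 2181.461117… → ⌈·⌉ = 2182
j=13: r + 12k = 2375.578764… → ⌈·⌉ = 2376
j=14: r + 13k = 2569.696411… → ⌈·⌉ = 2570
j=15: r + 14k = 2763.814058… → ⌈·⌉ = 2764
j=16: r + 15k = 2957.931705… → ⌈·⌉ = 2958
j=17: r + 16k = 3152.049352… → ⌈·⌉ = 3153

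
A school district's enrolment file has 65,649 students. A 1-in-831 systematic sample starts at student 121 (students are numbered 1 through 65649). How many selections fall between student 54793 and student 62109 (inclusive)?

k = 831
First selection ≥ 54793: 121 + ⌈(54793−121)/831⌉·831 = 121 + 66×831 = 54967
Last selection ≤ 62109: 121 + ⌊(62109−121)/831⌋·831 = 121 + 74×831 = 61615
Count = 74 − 66 + 1 = 9

9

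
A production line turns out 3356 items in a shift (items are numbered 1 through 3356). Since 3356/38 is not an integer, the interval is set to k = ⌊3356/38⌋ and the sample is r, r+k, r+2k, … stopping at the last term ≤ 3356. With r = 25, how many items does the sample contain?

k = ⌊3356/38⌋ = 88
Achieved size = ⌊(3356 − 25)/88⌋ + 1 = ⌊3331/88⌋ + 1 = 37 + 1 = 38
(last selection: 25 + 37×88 = 3281 ≤ 3356; next would be 3369 > 3356)

38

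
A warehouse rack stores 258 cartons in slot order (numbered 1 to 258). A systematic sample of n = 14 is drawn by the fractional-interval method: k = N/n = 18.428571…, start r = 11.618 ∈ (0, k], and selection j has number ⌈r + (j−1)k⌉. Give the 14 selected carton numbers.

j=1: r + 0k = 11.618 → ⌈·⌉ = 12
j=2: r + 1k = 30.046571… → ⌈·⌉ = 31
j=3: r + 2k = 48.475142… → ⌈·⌉ = 49
j=4: r + 3k = 66.903714… → ⌈·⌉ = 67
j=5: r + 4k = 85.332285… → ⌈·⌉ = 86
j=6: r + 5k = 103.760857… → ⌈·⌉ = 104
j=7: r + 6k = 122.189428… → ⌈·⌉ = 123
j=8: r + 7k = 140.618 → ⌈·⌉ = 141
j=9: r + 8k = 159.046571… → ⌈·⌉ = 160
j=10: r + 9k = 177.475142… → ⌈·⌉ = 178
j=11: r + 10k = 195.903714… → ⌈·⌉ = 196
j=12: r + 11k = 214.332285… → ⌈·⌉ = 215
j=13: r + 12k = 232.760857… → ⌈·⌉ = 233
j=14: r + 13k = 251.189428… → ⌈·⌉ = 252

12, 31, 49, 67, 86, 104, 123, 141, 160, 178, 196, 215, 233, 252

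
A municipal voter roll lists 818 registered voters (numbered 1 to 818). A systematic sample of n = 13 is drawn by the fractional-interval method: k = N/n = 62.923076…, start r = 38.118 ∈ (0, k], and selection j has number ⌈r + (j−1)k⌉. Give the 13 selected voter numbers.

j=1: r + 0k = 38.118 → ⌈·⌉ = 39
j=2: r + 1k = 101.041076… → ⌈·⌉ = 102
j=3: r + 2k = 163.964153… → ⌈·⌉ = 164
j=4: r + 3k = 226.887230… → ⌈·⌉ = 227
j=5: r + 4k = 289.810307… → ⌈·⌉ = 290
j=6: r + 5k = 352.733384… → ⌈·⌉ = 353
j=7: r + 6k = 415.656461… → ⌈·⌉ = 416
j=8: r + 7k = 478.579538… → ⌈·⌉ = 479
j=9: r + 8k = 541.502615… → ⌈·⌉ = 542
j=10: r + 9k = 604.425692… → ⌈·⌉ = 605
j=11: r + 10k = 667.348769… → ⌈·⌉ = 668
j=12: r + 11k = 730.271846… → ⌈·⌉ = 731
j=13: r + 12k = 793.194923… → ⌈·⌉ = 794

39, 102, 164, 227, 290, 353, 416, 479, 542, 605, 668, 731, 794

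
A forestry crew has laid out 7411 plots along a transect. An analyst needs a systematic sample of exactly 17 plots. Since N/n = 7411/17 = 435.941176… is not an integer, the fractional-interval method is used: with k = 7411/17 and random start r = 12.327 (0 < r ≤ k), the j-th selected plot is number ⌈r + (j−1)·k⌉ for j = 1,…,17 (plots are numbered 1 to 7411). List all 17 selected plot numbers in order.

j=1: r + 0k = 12.327 → ⌈·⌉ = 13
j=2: r + 1k = 448.268176… → ⌈·⌉ = 449
j=3: r + 2k = 884.209352… → ⌈·⌉ = 885
j=4: r + 3k = 1320.150529… → ⌈·⌉ = 1321
j=5: r + 4k = 1756.091705… → ⌈·⌉ = 1757
j=6: r + 5k = 2192.032882… → ⌈·⌉ = 2193
j=7: r + 6k = 2627.974058… → ⌈·⌉ = 2628
j=8: r + 7k = 3063.915235… → ⌈·⌉ = 3064
j=9: r + 8k = 3499.856411… → ⌈·⌉ = 3500
j=10: r + 9k = 3935.797588… → ⌈·⌉ = 3936
j=11: r + 10k = 4371.738764… → ⌈·⌉ = 4372
j=12: r + 11k = 4807.679941… → ⌈·⌉ = 4808
j=13: r + 12k = 5243.621117… → ⌈·⌉ = 5244
j=14: r + 13k = 5679.562294… → ⌈·⌉ = 5680
j=15: r + 14k = 6115.503470… → ⌈·⌉ = 6116
j=16: r + 15k = 6551.444647… → ⌈·⌉ = 6552
j=17: r + 16k = 6987.385823… → ⌈·⌉ = 6988

13, 449, 885, 1321, 1757, 2193, 2628, 3064, 3500, 3936, 4372, 4808, 5244, 5680, 6116, 6552, 6988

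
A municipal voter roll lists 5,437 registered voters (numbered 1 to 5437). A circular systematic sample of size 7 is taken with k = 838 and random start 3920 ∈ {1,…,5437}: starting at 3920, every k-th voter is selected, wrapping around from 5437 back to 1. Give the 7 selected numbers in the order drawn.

3920, 4758, 159, 997, 1835, 2673, 3511

Selection 1: 3920
Selection 2: 3920 + 838 = 4758
Selection 3: 4758 + 838 = 5596 → 5596 − 5437 = 159
Selection 4: 159 + 838 = 997
Selection 5: 997 + 838 = 1835
Selection 6: 1835 + 838 = 2673
Selection 7: 2673 + 838 = 3511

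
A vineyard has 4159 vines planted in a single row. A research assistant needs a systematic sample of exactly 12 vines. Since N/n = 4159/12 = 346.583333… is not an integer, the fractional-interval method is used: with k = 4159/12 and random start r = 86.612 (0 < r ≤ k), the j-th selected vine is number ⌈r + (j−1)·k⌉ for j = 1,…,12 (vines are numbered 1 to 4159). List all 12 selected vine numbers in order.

87, 434, 780, 1127, 1473, 1820, 2167, 2513, 2860, 3206, 3553, 3900

j=1: r + 0k = 86.612 → ⌈·⌉ = 87
j=2: r + 1k = 433.195333… → ⌈·⌉ = 434
j=3: r + 2k = 779.778666… → ⌈·⌉ = 780
j=4: r + 3k = 1126.362 → ⌈·⌉ = 1127
j=5: r + 4k = 1472.945333… → ⌈·⌉ = 1473
j=6: r + 5k = 1819.528666… → ⌈·⌉ = 1820
j=7: r + 6k = 2166.112 → ⌈·⌉ = 2167
j=8: r + 7k = 2512.695333… → ⌈·⌉ = 2513
j=9: r + 8k = 2859.278666… → ⌈·⌉ = 2860
j=10: r + 9k = 3205.862 → ⌈·⌉ = 3206
j=11: r + 10k = 3552.445333… → ⌈·⌉ = 3553
j=12: r + 11k = 3899.028666… → ⌈·⌉ = 3900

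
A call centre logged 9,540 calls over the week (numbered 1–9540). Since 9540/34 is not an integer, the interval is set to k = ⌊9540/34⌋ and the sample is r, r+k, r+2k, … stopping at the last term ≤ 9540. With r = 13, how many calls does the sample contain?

35

k = ⌊9540/34⌋ = 280
Achieved size = ⌊(9540 − 13)/280⌋ + 1 = ⌊9527/280⌋ + 1 = 34 + 1 = 35
(last selection: 13 + 34×280 = 9533 ≤ 9540; next would be 9813 > 9540)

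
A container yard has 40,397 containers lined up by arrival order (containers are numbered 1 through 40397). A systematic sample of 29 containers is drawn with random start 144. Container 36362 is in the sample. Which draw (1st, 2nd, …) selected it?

27

k = 40397/29 = 1393
position = (36362 − 144)/1393 + 1 = 36218/1393 + 1 = 26 + 1 = 27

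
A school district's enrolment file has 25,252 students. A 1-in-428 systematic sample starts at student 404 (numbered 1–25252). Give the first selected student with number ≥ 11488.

k = 428
Steps past start: ⌈(11488 − 404)/428⌉ = ⌈11084/428⌉ = 26
Selected student: 404 + 26×428 = 11532

11532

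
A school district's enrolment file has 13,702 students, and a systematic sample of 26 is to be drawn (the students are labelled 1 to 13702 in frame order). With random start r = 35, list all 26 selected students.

k = N/n = 13702/26 = 527
student 1: 35
student 2: 35 + 527 = 562
student 3: 562 + 527 = 1089
student 4: 1089 + 527 = 1616
student 5: 1616 + 527 = 2143
student 6: 2143 + 527 = 2670
student 7: 2670 + 527 = 3197
student 8: 3197 + 527 = 3724
student 9: 3724 + 527 = 4251
student 10: 4251 + 527 = 4778
student 11: 4778 + 527 = 5305
student 12: 5305 + 527 = 5832
student 13: 5832 + 527 = 6359
student 14: 6359 + 527 = 6886
student 15: 6886 + 527 = 7413
student 16: 7413 + 527 = 7940
student 17: 7940 + 527 = 8467
student 18: 8467 + 527 = 8994
student 19: 8994 + 527 = 9521
student 20: 9521 + 527 = 10048
student 21: 10048 + 527 = 10575
student 22: 10575 + 527 = 11102
student 23: 11102 + 527 = 11629
student 24: 11629 + 527 = 12156
student 25: 12156 + 527 = 12683
student 26: 12683 + 527 = 13210

35, 562, 1089, 1616, 2143, 2670, 3197, 3724, 4251, 4778, 5305, 5832, 6359, 6886, 7413, 7940, 8467, 8994, 9521, 10048, 10575, 11102, 11629, 12156, 12683, 13210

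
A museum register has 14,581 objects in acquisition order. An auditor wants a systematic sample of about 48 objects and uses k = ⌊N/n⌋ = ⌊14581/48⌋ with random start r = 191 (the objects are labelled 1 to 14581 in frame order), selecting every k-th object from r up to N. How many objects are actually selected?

k = ⌊14581/48⌋ = 303
Achieved size = ⌊(14581 − 191)/303⌋ + 1 = ⌊14390/303⌋ + 1 = 47 + 1 = 48
(last selection: 191 + 47×303 = 14432 ≤ 14581; next would be 14735 > 14581)

48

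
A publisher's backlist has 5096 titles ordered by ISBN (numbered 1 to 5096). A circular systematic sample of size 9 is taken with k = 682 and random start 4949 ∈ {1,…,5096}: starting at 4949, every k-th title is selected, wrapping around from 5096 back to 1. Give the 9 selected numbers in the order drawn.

Selection 1: 4949
Selection 2: 4949 + 682 = 5631 → 5631 − 5096 = 535
Selection 3: 535 + 682 = 1217
Selection 4: 1217 + 682 = 1899
Selection 5: 1899 + 682 = 2581
Selection 6: 2581 + 682 = 3263
Selection 7: 3263 + 682 = 3945
Selection 8: 3945 + 682 = 4627
Selection 9: 4627 + 682 = 5309 → 5309 − 5096 = 213

4949, 535, 1217, 1899, 2581, 3263, 3945, 4627, 213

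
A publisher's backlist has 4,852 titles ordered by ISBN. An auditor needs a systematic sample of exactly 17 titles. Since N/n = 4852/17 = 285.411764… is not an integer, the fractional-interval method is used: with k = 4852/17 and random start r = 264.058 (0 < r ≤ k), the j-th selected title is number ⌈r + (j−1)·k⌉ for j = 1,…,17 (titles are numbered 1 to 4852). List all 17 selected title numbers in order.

265, 550, 835, 1121, 1406, 1692, 1977, 2262, 2548, 2833, 3119, 3404, 3689, 3975, 4260, 4546, 4831

j=1: r + 0k = 264.058 → ⌈·⌉ = 265
j=2: r + 1k = 549.469764… → ⌈·⌉ = 550
j=3: r + 2k = 834.881529… → ⌈·⌉ = 835
j=4: r + 3k = 1120.293294… → ⌈·⌉ = 1121
j=5: r + 4k = 1405.705058… → ⌈·⌉ = 1406
j=6: r + 5k = 1691.116823… → ⌈·⌉ = 1692
j=7: r + 6k = 1976.528588… → ⌈·⌉ = 1977
j=8: r + 7k = 2261.940352… → ⌈·⌉ = 2262
j=9: r + 8k = 2547.352117… → ⌈·⌉ = 2548
j=10: r + 9k = 2832.763882… → ⌈·⌉ = 2833
j=11: r + 10k = 3118.175647… → ⌈·⌉ = 3119
j=12: r + 11k = 3403.587411… → ⌈·⌉ = 3404
j=13: r + 12k = 3688.999176… → ⌈·⌉ = 3689
j=14: r + 13k = 3974.410941… → ⌈·⌉ = 3975
j=15: r + 14k = 4259.822705… → ⌈·⌉ = 4260
j=16: r + 15k = 4545.234470… → ⌈·⌉ = 4546
j=17: r + 16k = 4830.646235… → ⌈·⌉ = 4831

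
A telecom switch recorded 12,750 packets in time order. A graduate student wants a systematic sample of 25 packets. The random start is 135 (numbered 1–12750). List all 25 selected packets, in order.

135, 645, 1155, 1665, 2175, 2685, 3195, 3705, 4215, 4725, 5235, 5745, 6255, 6765, 7275, 7785, 8295, 8805, 9315, 9825, 10335, 10845, 11355, 11865, 12375

k = N/n = 12750/25 = 510
packet 1: 135
packet 2: 135 + 510 = 645
packet 3: 645 + 510 = 1155
packet 4: 1155 + 510 = 1665
packet 5: 1665 + 510 = 2175
packet 6: 2175 + 510 = 2685
packet 7: 2685 + 510 = 3195
packet 8: 3195 + 510 = 3705
packet 9: 3705 + 510 = 4215
packet 10: 4215 + 510 = 4725
packet 11: 4725 + 510 = 5235
packet 12: 5235 + 510 = 5745
packet 13: 5745 + 510 = 6255
packet 14: 6255 + 510 = 6765
packet 15: 6765 + 510 = 7275
packet 16: 7275 + 510 = 7785
packet 17: 7785 + 510 = 8295
packet 18: 8295 + 510 = 8805
packet 19: 8805 + 510 = 9315
packet 20: 9315 + 510 = 9825
packet 21: 9825 + 510 = 10335
packet 22: 10335 + 510 = 10845
packet 23: 10845 + 510 = 11355
packet 24: 11355 + 510 = 11865
packet 25: 11865 + 510 = 12375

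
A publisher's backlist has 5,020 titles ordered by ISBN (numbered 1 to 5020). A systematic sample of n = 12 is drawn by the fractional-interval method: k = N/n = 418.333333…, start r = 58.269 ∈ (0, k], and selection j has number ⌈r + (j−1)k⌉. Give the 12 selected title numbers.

j=1: r + 0k = 58.269 → ⌈·⌉ = 59
j=2: r + 1k = 476.602333… → ⌈·⌉ = 477
j=3: r + 2k = 894.935666… → ⌈·⌉ = 895
j=4: r + 3k = 1313.269 → ⌈·⌉ = 1314
j=5: r + 4k = 1731.602333… → ⌈·⌉ = 1732
j=6: r + 5k = 2149.935666… → ⌈·⌉ = 2150
j=7: r + 6k = 2568.269 → ⌈·⌉ = 2569
j=8: r + 7k = 2986.602333… → ⌈·⌉ = 2987
j=9: r + 8k = 3404.935666… → ⌈·⌉ = 3405
j=10: r + 9k = 3823.269 → ⌈·⌉ = 3824
j=11: r + 10k = 4241.602333… → ⌈·⌉ = 4242
j=12: r + 11k = 4659.935666… → ⌈·⌉ = 4660

59, 477, 895, 1314, 1732, 2150, 2569, 2987, 3405, 3824, 4242, 4660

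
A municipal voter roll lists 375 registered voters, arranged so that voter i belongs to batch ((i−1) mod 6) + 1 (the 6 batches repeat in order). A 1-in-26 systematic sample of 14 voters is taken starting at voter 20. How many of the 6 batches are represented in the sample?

3

Consecutive selections differ by k = 26, so their batch numbers differ by 26 mod 6 = 2.
gcd(26, 6) = 2, so the sample visits 6/2 = 3 distinct residues mod 6.
Start 20 is batch 2; the batches hit are 2, 4, 6.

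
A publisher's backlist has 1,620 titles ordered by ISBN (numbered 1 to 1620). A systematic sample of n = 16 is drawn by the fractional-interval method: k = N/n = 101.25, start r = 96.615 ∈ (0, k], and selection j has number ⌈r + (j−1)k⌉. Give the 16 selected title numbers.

j=1: r + 0k = 96.615 → ⌈·⌉ = 97
j=2: r + 1k = 197.865 → ⌈·⌉ = 198
j=3: r + 2k = 299.115 → ⌈·⌉ = 300
j=4: r + 3k = 400.365 → ⌈·⌉ = 401
j=5: r + 4k = 501.615 → ⌈·⌉ = 502
j=6: r + 5k = 602.865 → ⌈·⌉ = 603
j=7: r + 6k = 704.115 → ⌈·⌉ = 705
j=8: r + 7k = 805.365 → ⌈·⌉ = 806
j=9: r + 8k = 906.615 → ⌈·⌉ = 907
j=10: r + 9k = 1007.865 → ⌈·⌉ = 1008
j=11: r + 10k = 1109.115 → ⌈·⌉ = 1110
j=12: r + 11k = 1210.365 → ⌈·⌉ = 1211
j=13: r + 12k = 1311.615 → ⌈·⌉ = 1312
j=14: r + 13k = 1412.865 → ⌈·⌉ = 1413
j=15: r + 14k = 1514.115 → ⌈·⌉ = 1515
j=16: r + 15k = 1615.365 → ⌈·⌉ = 1616

97, 198, 300, 401, 502, 603, 705, 806, 907, 1008, 1110, 1211, 1312, 1413, 1515, 1616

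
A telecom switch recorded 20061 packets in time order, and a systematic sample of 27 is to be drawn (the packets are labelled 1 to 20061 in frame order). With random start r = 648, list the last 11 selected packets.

k = N/n = 20061/27 = 743
17th selection = 648 + 16×743 = 12536
18th: 12536 + 743 = 13279
19th: 13279 + 743 = 14022
20th: 14022 + 743 = 14765
21st: 14765 + 743 = 15508
22nd: 15508 + 743 = 16251
23rd: 16251 + 743 = 16994
24th: 16994 + 743 = 17737
25th: 17737 + 743 = 18480
26th: 18480 + 743 = 19223
27th: 19223 + 743 = 19966

12536, 13279, 14022, 14765, 15508, 16251, 16994, 17737, 18480, 19223, 19966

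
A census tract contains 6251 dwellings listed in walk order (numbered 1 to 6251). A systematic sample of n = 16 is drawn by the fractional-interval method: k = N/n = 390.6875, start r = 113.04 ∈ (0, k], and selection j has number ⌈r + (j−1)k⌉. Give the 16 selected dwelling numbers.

114, 504, 895, 1286, 1676, 2067, 2458, 2848, 3239, 3630, 4020, 4411, 4802, 5192, 5583, 5974

j=1: r + 0k = 113.04 → ⌈·⌉ = 114
j=2: r + 1k = 503.7275 → ⌈·⌉ = 504
j=3: r + 2k = 894.415 → ⌈·⌉ = 895
j=4: r + 3k = 1285.1025 → ⌈·⌉ = 1286
j=5: r + 4k = 1675.79 → ⌈·⌉ = 1676
j=6: r + 5k = 2066.4775 → ⌈·⌉ = 2067
j=7: r + 6k = 2457.165 → ⌈·⌉ = 2458
j=8: r + 7k = 2847.8525 → ⌈·⌉ = 2848
j=9: r + 8k = 3238.54 → ⌈·⌉ = 3239
j=10: r + 9k = 3629.2275 → ⌈·⌉ = 3630
j=11: r + 10k = 4019.915 → ⌈·⌉ = 4020
j=12: r + 11k = 4410.6025 → ⌈·⌉ = 4411
j=13: r + 12k = 4801.29 → ⌈·⌉ = 4802
j=14: r + 13k = 5191.9775 → ⌈·⌉ = 5192
j=15: r + 14k = 5582.665 → ⌈·⌉ = 5583
j=16: r + 15k = 5973.3525 → ⌈·⌉ = 5974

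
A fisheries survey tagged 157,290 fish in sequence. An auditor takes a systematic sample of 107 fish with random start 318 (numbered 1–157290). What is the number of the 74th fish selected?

k = 157290/107 = 1470
74th selection = r + (74−1)·k = 318 + 73×1470 = 318 + 107310 = 107628

107628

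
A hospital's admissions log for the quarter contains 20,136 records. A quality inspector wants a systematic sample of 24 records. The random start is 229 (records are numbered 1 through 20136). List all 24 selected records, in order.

k = N/n = 20136/24 = 839
record 1: 229
record 2: 229 + 839 = 1068
record 3: 1068 + 839 = 1907
record 4: 1907 + 839 = 2746
record 5: 2746 + 839 = 3585
record 6: 3585 + 839 = 4424
record 7: 4424 + 839 = 5263
record 8: 5263 + 839 = 6102
record 9: 6102 + 839 = 6941
record 10: 6941 + 839 = 7780
record 11: 7780 + 839 = 8619
record 12: 8619 + 839 = 9458
record 13: 9458 + 839 = 10297
record 14: 10297 + 839 = 11136
record 15: 11136 + 839 = 11975
record 16: 11975 + 839 = 12814
record 17: 12814 + 839 = 13653
record 18: 13653 + 839 = 14492
record 19: 14492 + 839 = 15331
record 20: 15331 + 839 = 16170
record 21: 16170 + 839 = 17009
record 22: 17009 + 839 = 17848
record 23: 17848 + 839 = 18687
record 24: 18687 + 839 = 19526

229, 1068, 1907, 2746, 3585, 4424, 5263, 6102, 6941, 7780, 8619, 9458, 10297, 11136, 11975, 12814, 13653, 14492, 15331, 16170, 17009, 17848, 18687, 19526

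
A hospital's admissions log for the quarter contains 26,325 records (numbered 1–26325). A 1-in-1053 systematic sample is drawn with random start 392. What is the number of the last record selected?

25664

k = 1053
25th selection = r + (25−1)·k = 392 + 24×1053 = 392 + 25272 = 25664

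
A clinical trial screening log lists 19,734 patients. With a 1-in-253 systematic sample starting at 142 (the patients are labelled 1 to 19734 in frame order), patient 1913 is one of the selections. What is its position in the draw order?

8

k = 253
position = (1913 − 142)/253 + 1 = 1771/253 + 1 = 7 + 1 = 8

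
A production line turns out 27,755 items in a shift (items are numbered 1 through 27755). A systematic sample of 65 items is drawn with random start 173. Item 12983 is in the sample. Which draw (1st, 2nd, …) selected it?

k = 27755/65 = 427
position = (12983 − 173)/427 + 1 = 12810/427 + 1 = 30 + 1 = 31

31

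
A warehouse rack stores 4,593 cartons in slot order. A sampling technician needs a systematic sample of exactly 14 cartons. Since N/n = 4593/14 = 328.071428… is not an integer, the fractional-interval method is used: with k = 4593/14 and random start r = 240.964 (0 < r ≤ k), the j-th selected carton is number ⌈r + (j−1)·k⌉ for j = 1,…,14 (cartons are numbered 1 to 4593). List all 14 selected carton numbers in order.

241, 570, 898, 1226, 1554, 1882, 2210, 2538, 2866, 3194, 3522, 3850, 4178, 4506

j=1: r + 0k = 240.964 → ⌈·⌉ = 241
j=2: r + 1k = 569.035428… → ⌈·⌉ = 570
j=3: r + 2k = 897.106857… → ⌈·⌉ = 898
j=4: r + 3k = 1225.178285… → ⌈·⌉ = 1226
j=5: r + 4k = 1553.249714… → ⌈·⌉ = 1554
j=6: r + 5k = 1881.321142… → ⌈·⌉ = 1882
j=7: r + 6k = 2209.392571… → ⌈·⌉ = 2210
j=8: r + 7k = 2537.464 → ⌈·⌉ = 2538
j=9: r + 8k = 2865.535428… → ⌈·⌉ = 2866
j=10: r + 9k = 3193.606857… → ⌈·⌉ = 3194
j=11: r + 10k = 3521.678285… → ⌈·⌉ = 3522
j=12: r + 11k = 3849.749714… → ⌈·⌉ = 3850
j=13: r + 12k = 4177.821142… → ⌈·⌉ = 4178
j=14: r + 13k = 4505.892571… → ⌈·⌉ = 4506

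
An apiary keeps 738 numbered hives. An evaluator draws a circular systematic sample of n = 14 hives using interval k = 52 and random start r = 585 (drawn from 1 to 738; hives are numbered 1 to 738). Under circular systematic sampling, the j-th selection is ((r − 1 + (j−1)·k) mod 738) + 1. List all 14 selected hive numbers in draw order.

Selection 1: 585
Selection 2: 585 + 52 = 637
Selection 3: 637 + 52 = 689
Selection 4: 689 + 52 = 741 → 741 − 738 = 3
Selection 5: 3 + 52 = 55
Selection 6: 55 + 52 = 107
Selection 7: 107 + 52 = 159
Selection 8: 159 + 52 = 211
Selection 9: 211 + 52 = 263
Selection 10: 263 + 52 = 315
Selection 11: 315 + 52 = 367
Selection 12: 367 + 52 = 419
Selection 13: 419 + 52 = 471
Selection 14: 471 + 52 = 523

585, 637, 689, 3, 55, 107, 159, 211, 263, 315, 367, 419, 471, 523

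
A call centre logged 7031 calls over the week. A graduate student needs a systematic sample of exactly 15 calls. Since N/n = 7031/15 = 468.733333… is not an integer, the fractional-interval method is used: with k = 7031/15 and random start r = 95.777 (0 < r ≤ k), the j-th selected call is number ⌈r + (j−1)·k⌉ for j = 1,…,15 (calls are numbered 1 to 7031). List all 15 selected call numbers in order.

j=1: r + 0k = 95.777 → ⌈·⌉ = 96
j=2: r + 1k = 564.510333… → ⌈·⌉ = 565
j=3: r + 2k = 1033.243666… → ⌈·⌉ = 1034
j=4: r + 3k = 1501.977 → ⌈·⌉ = 1502
j=5: r + 4k = 1970.710333… → ⌈·⌉ = 1971
j=6: r + 5k = 2439.443666… → ⌈·⌉ = 2440
j=7: r + 6k = 2908.177 → ⌈·⌉ = 2909
j=8: r + 7k = 3376.910333… → ⌈·⌉ = 3377
j=9: r + 8k = 3845.643666… → ⌈·⌉ = 3846
j=10: r + 9k = 4314.377 → ⌈·⌉ = 4315
j=11: r + 10k = 4783.110333… → ⌈·⌉ = 4784
j=12: r + 11k = 5251.843666… → ⌈·⌉ = 5252
j=13: r + 12k = 5720.577 → ⌈·⌉ = 5721
j=14: r + 13k = 6189.310333… → ⌈·⌉ = 6190
j=15: r + 14k = 6658.043666… → ⌈·⌉ = 6659

96, 565, 1034, 1502, 1971, 2440, 2909, 3377, 3846, 4315, 4784, 5252, 5721, 6190, 6659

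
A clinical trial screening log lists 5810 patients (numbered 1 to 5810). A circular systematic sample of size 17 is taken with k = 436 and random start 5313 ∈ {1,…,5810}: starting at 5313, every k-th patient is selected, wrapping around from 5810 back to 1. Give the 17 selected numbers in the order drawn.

5313, 5749, 375, 811, 1247, 1683, 2119, 2555, 2991, 3427, 3863, 4299, 4735, 5171, 5607, 233, 669

Selection 1: 5313
Selection 2: 5313 + 436 = 5749
Selection 3: 5749 + 436 = 6185 → 6185 − 5810 = 375
Selection 4: 375 + 436 = 811
Selection 5: 811 + 436 = 1247
Selection 6: 1247 + 436 = 1683
Selection 7: 1683 + 436 = 2119
Selection 8: 2119 + 436 = 2555
Selection 9: 2555 + 436 = 2991
Selection 10: 2991 + 436 = 3427
Selection 11: 3427 + 436 = 3863
Selection 12: 3863 + 436 = 4299
Selection 13: 4299 + 436 = 4735
Selection 14: 4735 + 436 = 5171
Selection 15: 5171 + 436 = 5607
Selection 16: 5607 + 436 = 6043 → 6043 − 5810 = 233
Selection 17: 233 + 436 = 669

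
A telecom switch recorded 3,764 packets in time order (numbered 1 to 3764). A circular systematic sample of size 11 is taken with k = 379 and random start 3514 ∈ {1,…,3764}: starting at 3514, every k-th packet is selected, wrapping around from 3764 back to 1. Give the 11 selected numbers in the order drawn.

Selection 1: 3514
Selection 2: 3514 + 379 = 3893 → 3893 − 3764 = 129
Selection 3: 129 + 379 = 508
Selection 4: 508 + 379 = 887
Selection 5: 887 + 379 = 1266
Selection 6: 1266 + 379 = 1645
Selection 7: 1645 + 379 = 2024
Selection 8: 2024 + 379 = 2403
Selection 9: 2403 + 379 = 2782
Selection 10: 2782 + 379 = 3161
Selection 11: 3161 + 379 = 3540

3514, 129, 508, 887, 1266, 1645, 2024, 2403, 2782, 3161, 3540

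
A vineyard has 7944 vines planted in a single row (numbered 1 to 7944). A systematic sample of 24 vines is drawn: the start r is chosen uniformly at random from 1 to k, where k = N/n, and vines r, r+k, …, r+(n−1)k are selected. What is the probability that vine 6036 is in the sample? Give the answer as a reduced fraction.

1/331

k = 7944/24 = 331.
Vine 6036 is selected iff r ≡ 6036 (mod 331); exactly one such r in {1,…,331}.
Inclusion probability = 1/331.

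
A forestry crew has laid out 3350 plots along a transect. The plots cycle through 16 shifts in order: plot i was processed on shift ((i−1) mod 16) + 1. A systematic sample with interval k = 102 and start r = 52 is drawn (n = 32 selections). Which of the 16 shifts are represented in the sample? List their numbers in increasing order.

2, 4, 6, 8, 10, 12, 14, 16

Consecutive selections differ by k = 102, so their shift numbers differ by 102 mod 16 = 6.
gcd(102, 16) = 2, so the sample visits 16/2 = 8 distinct residues mod 16.
Start 52 is shift 4; the shifts hit are 2, 4, 6, 8, 10, 12, 14, 16.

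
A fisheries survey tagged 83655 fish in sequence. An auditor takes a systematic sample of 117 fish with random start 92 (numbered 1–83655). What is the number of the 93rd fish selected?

k = 83655/117 = 715
93rd selection = r + (93−1)·k = 92 + 92×715 = 92 + 65780 = 65872

65872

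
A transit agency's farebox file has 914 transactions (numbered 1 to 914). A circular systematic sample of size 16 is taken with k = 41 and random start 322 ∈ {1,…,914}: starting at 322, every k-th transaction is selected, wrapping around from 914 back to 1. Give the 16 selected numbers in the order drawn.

Selection 1: 322
Selection 2: 322 + 41 = 363
Selection 3: 363 + 41 = 404
Selection 4: 404 + 41 = 445
Selection 5: 445 + 41 = 486
Selection 6: 486 + 41 = 527
Selection 7: 527 + 41 = 568
Selection 8: 568 + 41 = 609
Selection 9: 609 + 41 = 650
Selection 10: 650 + 41 = 691
Selection 11: 691 + 41 = 732
Selection 12: 732 + 41 = 773
Selection 13: 773 + 41 = 814
Selection 14: 814 + 41 = 855
Selection 15: 855 + 41 = 896
Selection 16: 896 + 41 = 937 → 937 − 914 = 23

322, 363, 404, 445, 486, 527, 568, 609, 650, 691, 732, 773, 814, 855, 896, 23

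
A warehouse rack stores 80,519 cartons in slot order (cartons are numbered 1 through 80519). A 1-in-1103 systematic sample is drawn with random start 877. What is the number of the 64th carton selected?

k = 1103
64th selection = r + (64−1)·k = 877 + 63×1103 = 877 + 69489 = 70366

70366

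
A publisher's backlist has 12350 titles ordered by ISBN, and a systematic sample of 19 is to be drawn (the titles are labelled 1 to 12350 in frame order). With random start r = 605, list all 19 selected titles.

605, 1255, 1905, 2555, 3205, 3855, 4505, 5155, 5805, 6455, 7105, 7755, 8405, 9055, 9705, 10355, 11005, 11655, 12305

k = N/n = 12350/19 = 650
title 1: 605
title 2: 605 + 650 = 1255
title 3: 1255 + 650 = 1905
title 4: 1905 + 650 = 2555
title 5: 2555 + 650 = 3205
title 6: 3205 + 650 = 3855
title 7: 3855 + 650 = 4505
title 8: 4505 + 650 = 5155
title 9: 5155 + 650 = 5805
title 10: 5805 + 650 = 6455
title 11: 6455 + 650 = 7105
title 12: 7105 + 650 = 7755
title 13: 7755 + 650 = 8405
title 14: 8405 + 650 = 9055
title 15: 9055 + 650 = 9705
title 16: 9705 + 650 = 10355
title 17: 10355 + 650 = 11005
title 18: 11005 + 650 = 11655
title 19: 11655 + 650 = 12305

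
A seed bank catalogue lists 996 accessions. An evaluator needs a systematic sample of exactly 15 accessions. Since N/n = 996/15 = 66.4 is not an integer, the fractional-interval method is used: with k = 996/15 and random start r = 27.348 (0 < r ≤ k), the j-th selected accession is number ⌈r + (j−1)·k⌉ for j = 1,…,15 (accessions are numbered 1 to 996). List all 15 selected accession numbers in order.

28, 94, 161, 227, 293, 360, 426, 493, 559, 625, 692, 758, 825, 891, 957

j=1: r + 0k = 27.348 → ⌈·⌉ = 28
j=2: r + 1k = 93.748 → ⌈·⌉ = 94
j=3: r + 2k = 160.148 → ⌈·⌉ = 161
j=4: r + 3k = 226.548 → ⌈·⌉ = 227
j=5: r + 4k = 292.948 → ⌈·⌉ = 293
j=6: r + 5k = 359.348 → ⌈·⌉ = 360
j=7: r + 6k = 425.748 → ⌈·⌉ = 426
j=8: r + 7k = 492.148 → ⌈·⌉ = 493
j=9: r + 8k = 558.548 → ⌈·⌉ = 559
j=10: r + 9k = 624.948 → ⌈·⌉ = 625
j=11: r + 10k = 691.348 → ⌈·⌉ = 692
j=12: r + 11k = 757.748 → ⌈·⌉ = 758
j=13: r + 12k = 824.148 → ⌈·⌉ = 825
j=14: r + 13k = 890.548 → ⌈·⌉ = 891
j=15: r + 14k = 956.948 → ⌈·⌉ = 957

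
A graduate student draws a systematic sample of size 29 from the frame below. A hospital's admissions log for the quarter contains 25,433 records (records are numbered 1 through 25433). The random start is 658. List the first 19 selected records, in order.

k = N/n = 25433/29 = 877
record 1: 658
record 2: 658 + 877 = 1535
record 3: 1535 + 877 = 2412
record 4: 2412 + 877 = 3289
record 5: 3289 + 877 = 4166
record 6: 4166 + 877 = 5043
record 7: 5043 + 877 = 5920
record 8: 5920 + 877 = 6797
record 9: 6797 + 877 = 7674
record 10: 7674 + 877 = 8551
record 11: 8551 + 877 = 9428
record 12: 9428 + 877 = 10305
record 13: 10305 + 877 = 11182
record 14: 11182 + 877 = 12059
record 15: 12059 + 877 = 12936
record 16: 12936 + 877 = 13813
record 17: 13813 + 877 = 14690
record 18: 14690 + 877 = 15567
record 19: 15567 + 877 = 16444

658, 1535, 2412, 3289, 4166, 5043, 5920, 6797, 7674, 8551, 9428, 10305, 11182, 12059, 12936, 13813, 14690, 15567, 16444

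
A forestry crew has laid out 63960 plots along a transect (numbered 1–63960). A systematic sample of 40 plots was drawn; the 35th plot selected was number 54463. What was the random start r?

97

k = 63960/40 = 1599
r = 54463 − (35−1)×1599 = 54463 − 54366 = 97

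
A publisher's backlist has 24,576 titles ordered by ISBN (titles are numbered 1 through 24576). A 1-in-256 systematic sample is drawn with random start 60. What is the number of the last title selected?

24380

k = 256
96th selection = r + (96−1)·k = 60 + 95×256 = 60 + 24320 = 24380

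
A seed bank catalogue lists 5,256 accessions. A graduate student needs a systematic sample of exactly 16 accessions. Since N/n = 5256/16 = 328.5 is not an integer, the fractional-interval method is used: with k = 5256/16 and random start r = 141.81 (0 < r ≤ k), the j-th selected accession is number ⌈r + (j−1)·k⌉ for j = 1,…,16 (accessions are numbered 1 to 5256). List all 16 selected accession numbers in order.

j=1: r + 0k = 141.81 → ⌈·⌉ = 142
j=2: r + 1k = 470.31 → ⌈·⌉ = 471
j=3: r + 2k = 798.81 → ⌈·⌉ = 799
j=4: r + 3k = 1127.31 → ⌈·⌉ = 1128
j=5: r + 4k = 1455.81 → ⌈·⌉ = 1456
j=6: r + 5k = 1784.31 → ⌈·⌉ = 1785
j=7: r + 6k = 2112.81 → ⌈·⌉ = 2113
j=8: r + 7k = 2441.31 → ⌈·⌉ = 2442
j=9: r + 8k = 2769.81 → ⌈·⌉ = 2770
j=10: r + 9k = 3098.31 → ⌈·⌉ = 3099
j=11: r + 10k = 3426.81 → ⌈·⌉ = 3427
j=12: r + 11k = 3755.31 → ⌈·⌉ = 3756
j=13: r + 12k = 4083.81 → ⌈·⌉ = 4084
j=14: r + 13k = 4412.31 → ⌈·⌉ = 4413
j=15: r + 14k = 4740.81 → ⌈·⌉ = 4741
j=16: r + 15k = 5069.31 → ⌈·⌉ = 5070

142, 471, 799, 1128, 1456, 1785, 2113, 2442, 2770, 3099, 3427, 3756, 4084, 4413, 4741, 5070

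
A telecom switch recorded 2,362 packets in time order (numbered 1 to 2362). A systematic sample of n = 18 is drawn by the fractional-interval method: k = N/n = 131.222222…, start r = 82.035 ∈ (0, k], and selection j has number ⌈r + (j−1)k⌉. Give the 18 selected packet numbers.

83, 214, 345, 476, 607, 739, 870, 1001, 1132, 1264, 1395, 1526, 1657, 1788, 1920, 2051, 2182, 2313

j=1: r + 0k = 82.035 → ⌈·⌉ = 83
j=2: r + 1k = 213.257222… → ⌈·⌉ = 214
j=3: r + 2k = 344.479444… → ⌈·⌉ = 345
j=4: r + 3k = 475.701666… → ⌈·⌉ = 476
j=5: r + 4k = 606.923888… → ⌈·⌉ = 607
j=6: r + 5k = 738.146111… → ⌈·⌉ = 739
j=7: r + 6k = 869.368333… → ⌈·⌉ = 870
j=8: r + 7k = 1000.590555… → ⌈·⌉ = 1001
j=9: r + 8k = 1131.812777… → ⌈·⌉ = 1132
j=10: r + 9k = 1263.035 → ⌈·⌉ = 1264
j=11: r + 10k = 1394.257222… → ⌈·⌉ = 1395
j=12: r + 11k = 1525.479444… → ⌈·⌉ = 1526
j=13: r + 12k = 1656.701666… → ⌈·⌉ = 1657
j=14: r + 13k = 1787.923888… → ⌈·⌉ = 1788
j=15: r + 14k = 1919.146111… → ⌈·⌉ = 1920
j=16: r + 15k = 2050.368333… → ⌈·⌉ = 2051
j=17: r + 16k = 2181.590555… → ⌈·⌉ = 2182
j=18: r + 17k = 2312.812777… → ⌈·⌉ = 2313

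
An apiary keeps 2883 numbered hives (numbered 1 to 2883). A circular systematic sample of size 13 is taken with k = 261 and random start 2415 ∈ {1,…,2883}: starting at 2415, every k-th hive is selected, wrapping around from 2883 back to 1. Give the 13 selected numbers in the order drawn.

2415, 2676, 54, 315, 576, 837, 1098, 1359, 1620, 1881, 2142, 2403, 2664

Selection 1: 2415
Selection 2: 2415 + 261 = 2676
Selection 3: 2676 + 261 = 2937 → 2937 − 2883 = 54
Selection 4: 54 + 261 = 315
Selection 5: 315 + 261 = 576
Selection 6: 576 + 261 = 837
Selection 7: 837 + 261 = 1098
Selection 8: 1098 + 261 = 1359
Selection 9: 1359 + 261 = 1620
Selection 10: 1620 + 261 = 1881
Selection 11: 1881 + 261 = 2142
Selection 12: 2142 + 261 = 2403
Selection 13: 2403 + 261 = 2664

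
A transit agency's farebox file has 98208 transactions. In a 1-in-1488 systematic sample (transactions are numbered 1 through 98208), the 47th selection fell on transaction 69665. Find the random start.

1217

k = 1488
r = 69665 − (47−1)×1488 = 69665 − 68448 = 1217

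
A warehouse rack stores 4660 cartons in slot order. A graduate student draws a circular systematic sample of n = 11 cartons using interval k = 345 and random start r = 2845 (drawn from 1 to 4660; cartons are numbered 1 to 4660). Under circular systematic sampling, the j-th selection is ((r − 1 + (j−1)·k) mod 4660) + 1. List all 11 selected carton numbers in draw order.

2845, 3190, 3535, 3880, 4225, 4570, 255, 600, 945, 1290, 1635

Selection 1: 2845
Selection 2: 2845 + 345 = 3190
Selection 3: 3190 + 345 = 3535
Selection 4: 3535 + 345 = 3880
Selection 5: 3880 + 345 = 4225
Selection 6: 4225 + 345 = 4570
Selection 7: 4570 + 345 = 4915 → 4915 − 4660 = 255
Selection 8: 255 + 345 = 600
Selection 9: 600 + 345 = 945
Selection 10: 945 + 345 = 1290
Selection 11: 1290 + 345 = 1635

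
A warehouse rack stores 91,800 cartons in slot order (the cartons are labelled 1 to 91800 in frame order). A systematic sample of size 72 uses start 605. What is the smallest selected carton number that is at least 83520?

84755

k = 91800/72 = 1275
Steps past start: ⌈(83520 − 605)/1275⌉ = ⌈82915/1275⌉ = 66
Selected carton: 605 + 66×1275 = 84755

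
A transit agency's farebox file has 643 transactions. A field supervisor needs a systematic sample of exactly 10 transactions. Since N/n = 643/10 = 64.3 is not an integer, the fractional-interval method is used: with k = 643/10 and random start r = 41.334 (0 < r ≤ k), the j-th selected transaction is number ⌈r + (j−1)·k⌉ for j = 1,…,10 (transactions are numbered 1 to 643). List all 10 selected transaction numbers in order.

j=1: r + 0k = 41.334 → ⌈·⌉ = 42
j=2: r + 1k = 105.634 → ⌈·⌉ = 106
j=3: r + 2k = 169.934 → ⌈·⌉ = 170
j=4: r + 3k = 234.234 → ⌈·⌉ = 235
j=5: r + 4k = 298.534 → ⌈·⌉ = 299
j=6: r + 5k = 362.834 → ⌈·⌉ = 363
j=7: r + 6k = 427.134 → ⌈·⌉ = 428
j=8: r + 7k = 491.434 → ⌈·⌉ = 492
j=9: r + 8k = 555.734 → ⌈·⌉ = 556
j=10: r + 9k = 620.034 → ⌈·⌉ = 621

42, 106, 170, 235, 299, 363, 428, 492, 556, 621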